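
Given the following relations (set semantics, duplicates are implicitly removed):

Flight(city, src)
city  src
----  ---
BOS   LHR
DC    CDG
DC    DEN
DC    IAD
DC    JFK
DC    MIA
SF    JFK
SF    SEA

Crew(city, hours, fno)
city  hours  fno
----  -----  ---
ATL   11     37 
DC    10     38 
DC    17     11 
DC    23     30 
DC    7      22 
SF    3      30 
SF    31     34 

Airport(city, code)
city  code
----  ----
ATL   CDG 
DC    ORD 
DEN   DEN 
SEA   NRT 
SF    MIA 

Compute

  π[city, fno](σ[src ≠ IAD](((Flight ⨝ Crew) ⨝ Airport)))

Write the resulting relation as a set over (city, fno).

Joining Flight and Crew on city yields {(DC, CDG, 10, 38), (DC, CDG, 17, 11), (DC, CDG, 23, 30), (DC, CDG, 7, 22), (DC, DEN, 10, 38), (DC, DEN, 17, 11), (DC, DEN, 23, 30), (DC, DEN, 7, 22), (DC, IAD, 10, 38), (DC, IAD, 17, 11), (DC, IAD, 23, 30), (DC, IAD, 7, 22), (DC, JFK, 10, 38), (DC, JFK, 17, 11), (DC, JFK, 23, 30), (DC, JFK, 7, 22), (DC, MIA, 10, 38), (DC, MIA, 17, 11), (DC, MIA, 23, 30), (DC, MIA, 7, 22), (SF, JFK, 3, 30), (SF, JFK, 31, 34), (SF, SEA, 3, 30), (SF, SEA, 31, 34)}.
Joining (Flight ⨝ Crew) and Airport on city yields {(DC, CDG, 10, 38, ORD), (DC, CDG, 17, 11, ORD), (DC, CDG, 23, 30, ORD), (DC, CDG, 7, 22, ORD), (DC, DEN, 10, 38, ORD), (DC, DEN, 17, 11, ORD), (DC, DEN, 23, 30, ORD), (DC, DEN, 7, 22, ORD), (DC, IAD, 10, 38, ORD), (DC, IAD, 17, 11, ORD), (DC, IAD, 23, 30, ORD), (DC, IAD, 7, 22, ORD), (DC, JFK, 10, 38, ORD), (DC, JFK, 17, 11, ORD), (DC, JFK, 23, 30, ORD), (DC, JFK, 7, 22, ORD), (DC, MIA, 10, 38, ORD), (DC, MIA, 17, 11, ORD), (DC, MIA, 23, 30, ORD), (DC, MIA, 7, 22, ORD), (SF, JFK, 3, 30, MIA), (SF, JFK, 31, 34, MIA), (SF, SEA, 3, 30, MIA), (SF, SEA, 31, 34, MIA)}.
Filtering on src ≠ IAD leaves {(DC, CDG, 10, 38, ORD), (DC, CDG, 17, 11, ORD), (DC, CDG, 23, 30, ORD), (DC, CDG, 7, 22, ORD), (DC, DEN, 10, 38, ORD), (DC, DEN, 17, 11, ORD), (DC, DEN, 23, 30, ORD), (DC, DEN, 7, 22, ORD), (DC, JFK, 10, 38, ORD), (DC, JFK, 17, 11, ORD), (DC, JFK, 23, 30, ORD), (DC, JFK, 7, 22, ORD), (DC, MIA, 10, 38, ORD), (DC, MIA, 17, 11, ORD), (DC, MIA, 23, 30, ORD), (DC, MIA, 7, 22, ORD), (SF, JFK, 3, 30, MIA), (SF, JFK, 31, 34, MIA), (SF, SEA, 3, 30, MIA), (SF, SEA, 31, 34, MIA)}.
π_{city, fno} gives {(DC, 11), (DC, 22), (DC, 30), (DC, 38), (SF, 30), (SF, 34)} (14 duplicate(s) eliminated).

{(DC, 11), (DC, 22), (DC, 30), (DC, 38), (SF, 30), (SF, 34)}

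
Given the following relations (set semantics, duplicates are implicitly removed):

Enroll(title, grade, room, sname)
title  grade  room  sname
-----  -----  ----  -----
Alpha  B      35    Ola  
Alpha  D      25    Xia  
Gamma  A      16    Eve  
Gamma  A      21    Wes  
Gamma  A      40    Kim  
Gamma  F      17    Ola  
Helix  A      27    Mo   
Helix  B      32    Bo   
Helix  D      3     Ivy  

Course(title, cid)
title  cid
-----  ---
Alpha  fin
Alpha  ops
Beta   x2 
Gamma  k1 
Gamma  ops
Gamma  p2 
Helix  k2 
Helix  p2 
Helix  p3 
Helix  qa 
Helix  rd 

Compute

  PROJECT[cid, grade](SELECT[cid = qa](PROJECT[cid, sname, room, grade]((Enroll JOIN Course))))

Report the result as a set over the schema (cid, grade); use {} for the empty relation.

{(qa, A), (qa, B), (qa, D)}

Natural join on title: {(Alpha, B, 35, Ola, fin), (Alpha, B, 35, Ola, ops), (Alpha, D, 25, Xia, fin), (Alpha, D, 25, Xia, ops), (Gamma, A, 16, Eve, k1), (Gamma, A, 16, Eve, ops), (Gamma, A, 16, Eve, p2), (Gamma, A, 21, Wes, k1), (Gamma, A, 21, Wes, ops), (Gamma, A, 21, Wes, p2), (Gamma, A, 40, Kim, k1), (Gamma, A, 40, Kim, ops), (Gamma, A, 40, Kim, p2), (Gamma, F, 17, Ola, k1), (Gamma, F, 17, Ola, ops), (Gamma, F, 17, Ola, p2), (Helix, A, 27, Mo, k2), (Helix, A, 27, Mo, p2), (Helix, A, 27, Mo, p3), (Helix, A, 27, Mo, qa), (Helix, A, 27, Mo, rd), (Helix, B, 32, Bo, k2), (Helix, B, 32, Bo, p2), (Helix, B, 32, Bo, p3), (Helix, B, 32, Bo, qa), (Helix, B, 32, Bo, rd), (Helix, D, 3, Ivy, k2), (Helix, D, 3, Ivy, p2), (Helix, D, 3, Ivy, p3), (Helix, D, 3, Ivy, qa), (Helix, D, 3, Ivy, rd)}
Projecting to cid, sname, room, grade: {(fin, Ola, 35, B), (fin, Xia, 25, D), (k1, Eve, 16, A), (k1, Kim, 40, A), (k1, Ola, 17, F), (k1, Wes, 21, A), (k2, Bo, 32, B), (k2, Ivy, 3, D), (k2, Mo, 27, A), (ops, Eve, 16, A), (ops, Kim, 40, A), (ops, Ola, 17, F), (ops, Ola, 35, B), (ops, Wes, 21, A), (ops, Xia, 25, D), (p2, Bo, 32, B), (p2, Eve, 16, A), (p2, Ivy, 3, D), (p2, Kim, 40, A), (p2, Mo, 27, A), (p2, Ola, 17, F), (p2, Wes, 21, A), (p3, Bo, 32, B), (p3, Ivy, 3, D), (p3, Mo, 27, A), (qa, Bo, 32, B), (qa, Ivy, 3, D), (qa, Mo, 27, A), (rd, Bo, 32, B), (rd, Ivy, 3, D), (rd, Mo, 27, A)}
σ[cid = qa]: keep tuples satisfying cid = qa → {(qa, Bo, 32, B), (qa, Ivy, 3, D), (qa, Mo, 27, A)}
Projecting to cid, grade: {(qa, A), (qa, B), (qa, D)}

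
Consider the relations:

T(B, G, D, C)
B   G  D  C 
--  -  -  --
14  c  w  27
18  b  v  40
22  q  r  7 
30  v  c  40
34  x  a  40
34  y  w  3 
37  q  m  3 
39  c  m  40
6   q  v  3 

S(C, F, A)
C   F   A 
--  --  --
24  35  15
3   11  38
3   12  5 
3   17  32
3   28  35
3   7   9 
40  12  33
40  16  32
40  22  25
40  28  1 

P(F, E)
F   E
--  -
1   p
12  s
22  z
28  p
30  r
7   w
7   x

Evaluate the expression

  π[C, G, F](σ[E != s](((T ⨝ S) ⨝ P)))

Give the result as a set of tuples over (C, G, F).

Joining T and S on C yields {(18, b, v, 40, 12, 33), (18, b, v, 40, 16, 32), (18, b, v, 40, 22, 25), (18, b, v, 40, 28, 1), (30, v, c, 40, 12, 33), (30, v, c, 40, 16, 32), (30, v, c, 40, 22, 25), (30, v, c, 40, 28, 1), (34, x, a, 40, 12, 33), (34, x, a, 40, 16, 32), (34, x, a, 40, 22, 25), (34, x, a, 40, 28, 1), (34, y, w, 3, 11, 38), (34, y, w, 3, 12, 5), (34, y, w, 3, 17, 32), (34, y, w, 3, 28, 35), (34, y, w, 3, 7, 9), (37, q, m, 3, 11, 38), (37, q, m, 3, 12, 5), (37, q, m, 3, 17, 32), (37, q, m, 3, 28, 35), (37, q, m, 3, 7, 9), (39, c, m, 40, 12, 33), (39, c, m, 40, 16, 32), (39, c, m, 40, 22, 25), (39, c, m, 40, 28, 1), (6, q, v, 3, 11, 38), (6, q, v, 3, 12, 5), (6, q, v, 3, 17, 32), (6, q, v, 3, 28, 35), (6, q, v, 3, 7, 9)}.
Joining (T ⨝ S) and P on F yields {(18, b, v, 40, 12, 33, s), (18, b, v, 40, 22, 25, z), (18, b, v, 40, 28, 1, p), (30, v, c, 40, 12, 33, s), (30, v, c, 40, 22, 25, z), (30, v, c, 40, 28, 1, p), (34, x, a, 40, 12, 33, s), (34, x, a, 40, 22, 25, z), (34, x, a, 40, 28, 1, p), (34, y, w, 3, 12, 5, s), (34, y, w, 3, 28, 35, p), (34, y, w, 3, 7, 9, w), (34, y, w, 3, 7, 9, x), (37, q, m, 3, 12, 5, s), (37, q, m, 3, 28, 35, p), (37, q, m, 3, 7, 9, w), (37, q, m, 3, 7, 9, x), (39, c, m, 40, 12, 33, s), (39, c, m, 40, 22, 25, z), (39, c, m, 40, 28, 1, p), (6, q, v, 3, 12, 5, s), (6, q, v, 3, 28, 35, p), (6, q, v, 3, 7, 9, w), (6, q, v, 3, 7, 9, x)}.
Selection E != s: {(18, b, v, 40, 22, 25, z), (18, b, v, 40, 28, 1, p), (30, v, c, 40, 22, 25, z), (30, v, c, 40, 28, 1, p), (34, x, a, 40, 22, 25, z), (34, x, a, 40, 28, 1, p), (34, y, w, 3, 28, 35, p), (34, y, w, 3, 7, 9, w), (34, y, w, 3, 7, 9, x), (37, q, m, 3, 28, 35, p), (37, q, m, 3, 7, 9, w), (37, q, m, 3, 7, 9, x), (39, c, m, 40, 22, 25, z), (39, c, m, 40, 28, 1, p), (6, q, v, 3, 28, 35, p), (6, q, v, 3, 7, 9, w), (6, q, v, 3, 7, 9, x)}
π[C, G, F]: project onto (C, G, F) (5 duplicate(s) eliminated) → {(3, q, 28), (3, q, 7), (3, y, 28), (3, y, 7), (40, b, 22), (40, b, 28), (40, c, 22), (40, c, 28), (40, v, 22), (40, v, 28), (40, x, 22), (40, x, 28)}

{(3, q, 28), (3, q, 7), (3, y, 28), (3, y, 7), (40, b, 22), (40, b, 28), (40, c, 22), (40, c, 28), (40, v, 22), (40, v, 28), (40, x, 22), (40, x, 28)}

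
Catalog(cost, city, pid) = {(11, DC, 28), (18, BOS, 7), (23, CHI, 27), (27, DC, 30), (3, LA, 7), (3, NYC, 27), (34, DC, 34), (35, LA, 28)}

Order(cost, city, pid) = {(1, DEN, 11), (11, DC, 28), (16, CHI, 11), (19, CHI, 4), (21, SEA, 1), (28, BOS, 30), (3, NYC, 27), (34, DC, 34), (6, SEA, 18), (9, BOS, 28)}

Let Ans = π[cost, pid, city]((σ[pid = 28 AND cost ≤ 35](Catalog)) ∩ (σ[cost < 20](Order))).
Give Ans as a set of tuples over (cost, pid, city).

Selection pid = 28 AND cost ≤ 35: {(11, DC, 28), (35, LA, 28)}
Selection cost < 20: {(1, DEN, 11), (11, DC, 28), (16, CHI, 11), (19, CHI, 4), (3, NYC, 27), (6, SEA, 18), (9, BOS, 28)}
Intersection: {(11, DC, 28), (35, LA, 28)} with {(1, DEN, 11), (11, DC, 28), (16, CHI, 11), (19, CHI, 4), (3, NYC, 27), (6, SEA, 18), (9, BOS, 28)} → {(11, DC, 28)}
π_{cost, pid, city} gives {(11, 28, DC)}.

{(11, 28, DC)}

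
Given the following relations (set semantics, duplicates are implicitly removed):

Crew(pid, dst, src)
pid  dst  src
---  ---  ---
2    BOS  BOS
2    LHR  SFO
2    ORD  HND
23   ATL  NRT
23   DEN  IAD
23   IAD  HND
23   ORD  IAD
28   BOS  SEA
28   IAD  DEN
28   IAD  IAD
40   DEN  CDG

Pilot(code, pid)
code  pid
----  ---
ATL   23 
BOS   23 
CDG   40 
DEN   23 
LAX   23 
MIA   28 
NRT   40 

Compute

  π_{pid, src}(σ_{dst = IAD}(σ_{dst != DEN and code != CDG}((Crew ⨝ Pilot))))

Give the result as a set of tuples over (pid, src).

Joining Crew and Pilot on pid yields {(23, ATL, NRT, ATL), (23, ATL, NRT, BOS), (23, ATL, NRT, DEN), (23, ATL, NRT, LAX), (23, DEN, IAD, ATL), (23, DEN, IAD, BOS), (23, DEN, IAD, DEN), (23, DEN, IAD, LAX), (23, IAD, HND, ATL), (23, IAD, HND, BOS), (23, IAD, HND, DEN), (23, IAD, HND, LAX), (23, ORD, IAD, ATL), (23, ORD, IAD, BOS), (23, ORD, IAD, DEN), (23, ORD, IAD, LAX), (28, BOS, SEA, MIA), (28, IAD, DEN, MIA), (28, IAD, IAD, MIA), (40, DEN, CDG, CDG), (40, DEN, CDG, NRT)}.
Selection dst != DEN and code != CDG: {(23, ATL, NRT, ATL), (23, ATL, NRT, BOS), (23, ATL, NRT, DEN), (23, ATL, NRT, LAX), (23, IAD, HND, ATL), (23, IAD, HND, BOS), (23, IAD, HND, DEN), (23, IAD, HND, LAX), (23, ORD, IAD, ATL), (23, ORD, IAD, BOS), (23, ORD, IAD, DEN), (23, ORD, IAD, LAX), (28, BOS, SEA, MIA), (28, IAD, DEN, MIA), (28, IAD, IAD, MIA)}
Selection dst = IAD: {(23, IAD, HND, ATL), (23, IAD, HND, BOS), (23, IAD, HND, DEN), (23, IAD, HND, LAX), (28, IAD, DEN, MIA), (28, IAD, IAD, MIA)}
π_{pid, src} gives {(23, HND), (28, DEN), (28, IAD)} (3 duplicate(s) eliminated).

{(23, HND), (28, DEN), (28, IAD)}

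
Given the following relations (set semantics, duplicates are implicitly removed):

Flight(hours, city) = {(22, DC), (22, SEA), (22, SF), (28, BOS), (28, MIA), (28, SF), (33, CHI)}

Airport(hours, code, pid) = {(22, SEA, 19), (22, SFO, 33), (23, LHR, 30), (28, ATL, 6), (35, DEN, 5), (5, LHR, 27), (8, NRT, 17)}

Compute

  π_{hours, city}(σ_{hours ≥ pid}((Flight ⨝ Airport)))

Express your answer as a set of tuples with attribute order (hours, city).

{(22, DC), (22, SEA), (22, SF), (28, BOS), (28, MIA), (28, SF)}

Flight ⋈ Airport (natural join on hours): {(22, DC, SEA, 19), (22, DC, SFO, 33), (22, SEA, SEA, 19), (22, SEA, SFO, 33), (22, SF, SEA, 19), (22, SF, SFO, 33), (28, BOS, ATL, 6), (28, MIA, ATL, 6), (28, SF, ATL, 6)}
Selection hours ≥ pid: {(22, DC, SEA, 19), (22, SEA, SEA, 19), (22, SF, SEA, 19), (28, BOS, ATL, 6), (28, MIA, ATL, 6), (28, SF, ATL, 6)}
π_{hours, city} gives {(22, DC), (22, SEA), (22, SF), (28, BOS), (28, MIA), (28, SF)}.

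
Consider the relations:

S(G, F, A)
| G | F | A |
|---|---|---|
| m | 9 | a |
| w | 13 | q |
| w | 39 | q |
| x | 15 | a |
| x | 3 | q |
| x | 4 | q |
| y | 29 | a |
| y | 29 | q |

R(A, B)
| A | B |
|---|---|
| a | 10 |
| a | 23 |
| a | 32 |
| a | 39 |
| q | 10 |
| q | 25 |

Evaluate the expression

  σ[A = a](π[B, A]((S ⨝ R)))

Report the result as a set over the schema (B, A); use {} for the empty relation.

S ⋈ R (natural join on A): {(m, 9, a, 10), (m, 9, a, 23), (m, 9, a, 32), (m, 9, a, 39), (w, 13, q, 10), (w, 13, q, 25), (w, 39, q, 10), (w, 39, q, 25), (x, 15, a, 10), (x, 15, a, 23), (x, 15, a, 32), (x, 15, a, 39), (x, 3, q, 10), (x, 3, q, 25), (x, 4, q, 10), (x, 4, q, 25), (y, 29, a, 10), (y, 29, a, 23), (y, 29, a, 32), (y, 29, a, 39), (y, 29, q, 10), (y, 29, q, 25)}
π[B, A]: project onto (B, A) (16 duplicate(s) eliminated) → {(10, a), (10, q), (23, a), (25, q), (32, a), (39, a)}
Filtering on A = a leaves {(10, a), (23, a), (32, a), (39, a)}.

{(10, a), (23, a), (32, a), (39, a)}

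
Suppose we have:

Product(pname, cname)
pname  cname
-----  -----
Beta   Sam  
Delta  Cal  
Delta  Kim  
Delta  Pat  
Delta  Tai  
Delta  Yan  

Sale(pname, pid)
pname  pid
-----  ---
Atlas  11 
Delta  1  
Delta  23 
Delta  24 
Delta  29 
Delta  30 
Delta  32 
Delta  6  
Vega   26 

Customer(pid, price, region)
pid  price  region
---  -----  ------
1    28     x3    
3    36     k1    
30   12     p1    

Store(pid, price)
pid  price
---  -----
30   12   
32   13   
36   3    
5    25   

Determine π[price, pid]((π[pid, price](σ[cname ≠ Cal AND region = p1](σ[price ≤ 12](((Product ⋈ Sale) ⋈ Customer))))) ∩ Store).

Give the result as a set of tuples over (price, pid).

Natural join on pname: {(Delta, Cal, 1), (Delta, Cal, 23), (Delta, Cal, 24), (Delta, Cal, 29), (Delta, Cal, 30), (Delta, Cal, 32), (Delta, Cal, 6), (Delta, Kim, 1), (Delta, Kim, 23), (Delta, Kim, 24), (Delta, Kim, 29), (Delta, Kim, 30), (Delta, Kim, 32), (Delta, Kim, 6), (Delta, Pat, 1), (Delta, Pat, 23), (Delta, Pat, 24), (Delta, Pat, 29), (Delta, Pat, 30), (Delta, Pat, 32), (Delta, Pat, 6), (Delta, Tai, 1), (Delta, Tai, 23), (Delta, Tai, 24), (Delta, Tai, 29), (Delta, Tai, 30), (Delta, Tai, 32), (Delta, Tai, 6), (Delta, Yan, 1), (Delta, Yan, 23), (Delta, Yan, 24), (Delta, Yan, 29), (Delta, Yan, 30), (Delta, Yan, 32), (Delta, Yan, 6)}
Natural join on pid: {(Delta, Cal, 1, 28, x3), (Delta, Cal, 30, 12, p1), (Delta, Kim, 1, 28, x3), (Delta, Kim, 30, 12, p1), (Delta, Pat, 1, 28, x3), (Delta, Pat, 30, 12, p1), (Delta, Tai, 1, 28, x3), (Delta, Tai, 30, 12, p1), (Delta, Yan, 1, 28, x3), (Delta, Yan, 30, 12, p1)}
Filtering on price ≤ 12 leaves {(Delta, Cal, 30, 12, p1), (Delta, Kim, 30, 12, p1), (Delta, Pat, 30, 12, p1), (Delta, Tai, 30, 12, p1), (Delta, Yan, 30, 12, p1)}.
Filtering on cname ≠ Cal AND region = p1 leaves {(Delta, Kim, 30, 12, p1), (Delta, Pat, 30, 12, p1), (Delta, Tai, 30, 12, p1), (Delta, Yan, 30, 12, p1)}.
Projecting to pid, price (3 duplicate(s) eliminated): {(30, 12)}
Taking the intersection: {(30, 12)}
Projecting to price, pid: {(12, 30)}

{(12, 30)}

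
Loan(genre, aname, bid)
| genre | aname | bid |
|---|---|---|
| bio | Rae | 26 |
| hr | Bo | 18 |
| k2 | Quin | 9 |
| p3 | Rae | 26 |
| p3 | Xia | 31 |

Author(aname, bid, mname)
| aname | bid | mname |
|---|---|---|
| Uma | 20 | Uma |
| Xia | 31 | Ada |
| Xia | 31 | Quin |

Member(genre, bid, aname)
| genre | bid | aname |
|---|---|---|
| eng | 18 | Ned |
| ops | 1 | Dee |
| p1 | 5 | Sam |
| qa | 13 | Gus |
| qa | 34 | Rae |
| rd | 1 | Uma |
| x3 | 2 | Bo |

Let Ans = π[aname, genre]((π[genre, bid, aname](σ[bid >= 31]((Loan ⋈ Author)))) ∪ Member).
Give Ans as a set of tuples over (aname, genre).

{(Bo, x3), (Dee, ops), (Gus, qa), (Ned, eng), (Rae, qa), (Sam, p1), (Uma, rd), (Xia, p3)}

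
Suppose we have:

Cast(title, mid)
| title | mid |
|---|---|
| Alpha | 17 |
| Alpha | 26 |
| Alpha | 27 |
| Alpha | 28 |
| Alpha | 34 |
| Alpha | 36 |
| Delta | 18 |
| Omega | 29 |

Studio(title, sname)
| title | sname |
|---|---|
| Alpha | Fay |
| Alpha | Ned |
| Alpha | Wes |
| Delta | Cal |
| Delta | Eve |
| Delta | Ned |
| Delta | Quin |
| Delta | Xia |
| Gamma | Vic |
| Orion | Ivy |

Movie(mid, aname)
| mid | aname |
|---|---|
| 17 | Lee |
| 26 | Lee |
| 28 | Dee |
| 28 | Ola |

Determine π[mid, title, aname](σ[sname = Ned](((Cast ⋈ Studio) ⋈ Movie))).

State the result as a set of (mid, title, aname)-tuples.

Cast ⋈ Studio (natural join on title): {(Alpha, 17, Fay), (Alpha, 17, Ned), (Alpha, 17, Wes), (Alpha, 26, Fay), (Alpha, 26, Ned), (Alpha, 26, Wes), (Alpha, 27, Fay), (Alpha, 27, Ned), (Alpha, 27, Wes), (Alpha, 28, Fay), (Alpha, 28, Ned), (Alpha, 28, Wes), (Alpha, 34, Fay), (Alpha, 34, Ned), (Alpha, 34, Wes), (Alpha, 36, Fay), (Alpha, 36, Ned), (Alpha, 36, Wes), (Delta, 18, Cal), (Delta, 18, Eve), (Delta, 18, Ned), (Delta, 18, Quin), (Delta, 18, Xia)}
(Cast ⋈ Studio) ⋈ Movie (natural join on mid): {(Alpha, 17, Fay, Lee), (Alpha, 17, Ned, Lee), (Alpha, 17, Wes, Lee), (Alpha, 26, Fay, Lee), (Alpha, 26, Ned, Lee), (Alpha, 26, Wes, Lee), (Alpha, 28, Fay, Dee), (Alpha, 28, Fay, Ola), (Alpha, 28, Ned, Dee), (Alpha, 28, Ned, Ola), (Alpha, 28, Wes, Dee), (Alpha, 28, Wes, Ola)}
Selection sname = Ned: {(Alpha, 17, Ned, Lee), (Alpha, 26, Ned, Lee), (Alpha, 28, Ned, Dee), (Alpha, 28, Ned, Ola)}
π_{mid, title, aname} gives {(17, Alpha, Lee), (26, Alpha, Lee), (28, Alpha, Dee), (28, Alpha, Ola)}.

{(17, Alpha, Lee), (26, Alpha, Lee), (28, Alpha, Dee), (28, Alpha, Ola)}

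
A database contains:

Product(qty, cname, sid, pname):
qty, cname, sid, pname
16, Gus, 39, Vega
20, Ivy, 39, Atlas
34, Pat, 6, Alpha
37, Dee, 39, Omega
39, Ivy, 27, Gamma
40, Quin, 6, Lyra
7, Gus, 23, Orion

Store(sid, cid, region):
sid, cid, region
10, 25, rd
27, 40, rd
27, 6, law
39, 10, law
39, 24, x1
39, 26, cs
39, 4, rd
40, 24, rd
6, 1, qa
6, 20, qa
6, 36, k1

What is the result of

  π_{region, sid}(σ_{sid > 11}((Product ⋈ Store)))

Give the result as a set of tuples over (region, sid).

Product ⋈ Store (natural join on sid): {(16, Gus, 39, Vega, 10, law), (16, Gus, 39, Vega, 24, x1), (16, Gus, 39, Vega, 26, cs), (16, Gus, 39, Vega, 4, rd), (20, Ivy, 39, Atlas, 10, law), (20, Ivy, 39, Atlas, 24, x1), (20, Ivy, 39, Atlas, 26, cs), (20, Ivy, 39, Atlas, 4, rd), (34, Pat, 6, Alpha, 1, qa), (34, Pat, 6, Alpha, 20, qa), (34, Pat, 6, Alpha, 36, k1), (37, Dee, 39, Omega, 10, law), (37, Dee, 39, Omega, 24, x1), (37, Dee, 39, Omega, 26, cs), (37, Dee, 39, Omega, 4, rd), (39, Ivy, 27, Gamma, 40, rd), (39, Ivy, 27, Gamma, 6, law), (40, Quin, 6, Lyra, 1, qa), (40, Quin, 6, Lyra, 20, qa), (40, Quin, 6, Lyra, 36, k1)}
Apply σ_{sid > 11}; surviving tuples: {(16, Gus, 39, Vega, 10, law), (16, Gus, 39, Vega, 24, x1), (16, Gus, 39, Vega, 26, cs), (16, Gus, 39, Vega, 4, rd), (20, Ivy, 39, Atlas, 10, law), (20, Ivy, 39, Atlas, 24, x1), (20, Ivy, 39, Atlas, 26, cs), (20, Ivy, 39, Atlas, 4, rd), (37, Dee, 39, Omega, 10, law), (37, Dee, 39, Omega, 24, x1), (37, Dee, 39, Omega, 26, cs), (37, Dee, 39, Omega, 4, rd), (39, Ivy, 27, Gamma, 40, rd), (39, Ivy, 27, Gamma, 6, law)}
Keep only column(s) region, sid (8 duplicate(s) eliminated): {(cs, 39), (law, 27), (law, 39), (rd, 27), (rd, 39), (x1, 39)}

{(cs, 39), (law, 27), (law, 39), (rd, 27), (rd, 39), (x1, 39)}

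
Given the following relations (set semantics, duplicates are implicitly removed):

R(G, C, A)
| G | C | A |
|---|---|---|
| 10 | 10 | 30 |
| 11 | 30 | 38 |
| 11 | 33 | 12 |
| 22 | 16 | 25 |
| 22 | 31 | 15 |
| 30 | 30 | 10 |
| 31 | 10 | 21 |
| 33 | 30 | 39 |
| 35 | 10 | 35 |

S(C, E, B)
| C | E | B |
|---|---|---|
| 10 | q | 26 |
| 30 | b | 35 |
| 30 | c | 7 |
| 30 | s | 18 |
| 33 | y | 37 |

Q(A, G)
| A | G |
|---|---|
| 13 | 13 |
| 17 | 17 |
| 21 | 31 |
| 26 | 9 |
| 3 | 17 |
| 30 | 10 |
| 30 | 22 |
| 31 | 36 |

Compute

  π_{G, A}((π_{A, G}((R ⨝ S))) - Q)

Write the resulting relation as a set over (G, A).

{(11, 12), (11, 38), (30, 10), (33, 39), (35, 35)}

Natural join on C: {(10, 10, 30, q, 26), (11, 30, 38, b, 35), (11, 30, 38, c, 7), (11, 30, 38, s, 18), (11, 33, 12, y, 37), (30, 30, 10, b, 35), (30, 30, 10, c, 7), (30, 30, 10, s, 18), (31, 10, 21, q, 26), (33, 30, 39, b, 35), (33, 30, 39, c, 7), (33, 30, 39, s, 18), (35, 10, 35, q, 26)}
π_{A, G} gives {(10, 30), (12, 11), (21, 31), (30, 10), (35, 35), (38, 11), (39, 33)} (6 duplicate(s) eliminated).
Set difference of the two operands is {(10, 30), (12, 11), (35, 35), (38, 11), (39, 33)}.
π_{G, A} gives {(11, 12), (11, 38), (30, 10), (33, 39), (35, 35)}.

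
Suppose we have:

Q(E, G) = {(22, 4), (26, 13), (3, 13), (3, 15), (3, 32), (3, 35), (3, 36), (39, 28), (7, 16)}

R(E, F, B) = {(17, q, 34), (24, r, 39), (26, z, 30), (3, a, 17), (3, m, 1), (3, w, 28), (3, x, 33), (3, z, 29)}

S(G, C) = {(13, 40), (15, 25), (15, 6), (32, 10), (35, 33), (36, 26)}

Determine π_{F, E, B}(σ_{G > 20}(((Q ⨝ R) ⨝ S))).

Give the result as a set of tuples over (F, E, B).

{(a, 3, 17), (m, 3, 1), (w, 3, 28), (x, 3, 33), (z, 3, 29)}

Joining Q and R on E yields {(26, 13, z, 30), (3, 13, a, 17), (3, 13, m, 1), (3, 13, w, 28), (3, 13, x, 33), (3, 13, z, 29), (3, 15, a, 17), (3, 15, m, 1), (3, 15, w, 28), (3, 15, x, 33), (3, 15, z, 29), (3, 32, a, 17), (3, 32, m, 1), (3, 32, w, 28), (3, 32, x, 33), (3, 32, z, 29), (3, 35, a, 17), (3, 35, m, 1), (3, 35, w, 28), (3, 35, x, 33), (3, 35, z, 29), (3, 36, a, 17), (3, 36, m, 1), (3, 36, w, 28), (3, 36, x, 33), (3, 36, z, 29)}.
Joining (Q ⨝ R) and S on G yields {(26, 13, z, 30, 40), (3, 13, a, 17, 40), (3, 13, m, 1, 40), (3, 13, w, 28, 40), (3, 13, x, 33, 40), (3, 13, z, 29, 40), (3, 15, a, 17, 25), (3, 15, a, 17, 6), (3, 15, m, 1, 25), (3, 15, m, 1, 6), (3, 15, w, 28, 25), (3, 15, w, 28, 6), (3, 15, x, 33, 25), (3, 15, x, 33, 6), (3, 15, z, 29, 25), (3, 15, z, 29, 6), (3, 32, a, 17, 10), (3, 32, m, 1, 10), (3, 32, w, 28, 10), (3, 32, x, 33, 10), (3, 32, z, 29, 10), (3, 35, a, 17, 33), (3, 35, m, 1, 33), (3, 35, w, 28, 33), (3, 35, x, 33, 33), (3, 35, z, 29, 33), (3, 36, a, 17, 26), (3, 36, m, 1, 26), (3, 36, w, 28, 26), (3, 36, x, 33, 26), (3, 36, z, 29, 26)}.
Selection G > 20: {(3, 32, a, 17, 10), (3, 32, m, 1, 10), (3, 32, w, 28, 10), (3, 32, x, 33, 10), (3, 32, z, 29, 10), (3, 35, a, 17, 33), (3, 35, m, 1, 33), (3, 35, w, 28, 33), (3, 35, x, 33, 33), (3, 35, z, 29, 33), (3, 36, a, 17, 26), (3, 36, m, 1, 26), (3, 36, w, 28, 26), (3, 36, x, 33, 26), (3, 36, z, 29, 26)}
Projecting to F, E, B (10 duplicate(s) eliminated): {(a, 3, 17), (m, 3, 1), (w, 3, 28), (x, 3, 33), (z, 3, 29)}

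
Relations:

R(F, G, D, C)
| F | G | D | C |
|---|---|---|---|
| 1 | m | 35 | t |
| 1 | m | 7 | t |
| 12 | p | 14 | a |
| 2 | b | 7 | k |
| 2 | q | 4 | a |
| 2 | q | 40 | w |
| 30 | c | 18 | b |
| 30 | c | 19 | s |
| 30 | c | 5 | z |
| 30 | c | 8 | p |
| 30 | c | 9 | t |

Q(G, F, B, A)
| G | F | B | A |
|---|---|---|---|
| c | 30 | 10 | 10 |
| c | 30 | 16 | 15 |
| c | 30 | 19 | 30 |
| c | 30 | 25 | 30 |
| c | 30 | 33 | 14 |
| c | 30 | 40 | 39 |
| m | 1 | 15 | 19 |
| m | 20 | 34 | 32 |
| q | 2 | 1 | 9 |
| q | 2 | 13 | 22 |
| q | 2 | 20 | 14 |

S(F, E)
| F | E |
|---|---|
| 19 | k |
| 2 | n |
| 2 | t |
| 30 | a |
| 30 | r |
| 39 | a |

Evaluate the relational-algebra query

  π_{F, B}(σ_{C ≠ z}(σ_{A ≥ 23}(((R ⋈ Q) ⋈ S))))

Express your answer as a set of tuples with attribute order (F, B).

{(30, 19), (30, 25), (30, 40)}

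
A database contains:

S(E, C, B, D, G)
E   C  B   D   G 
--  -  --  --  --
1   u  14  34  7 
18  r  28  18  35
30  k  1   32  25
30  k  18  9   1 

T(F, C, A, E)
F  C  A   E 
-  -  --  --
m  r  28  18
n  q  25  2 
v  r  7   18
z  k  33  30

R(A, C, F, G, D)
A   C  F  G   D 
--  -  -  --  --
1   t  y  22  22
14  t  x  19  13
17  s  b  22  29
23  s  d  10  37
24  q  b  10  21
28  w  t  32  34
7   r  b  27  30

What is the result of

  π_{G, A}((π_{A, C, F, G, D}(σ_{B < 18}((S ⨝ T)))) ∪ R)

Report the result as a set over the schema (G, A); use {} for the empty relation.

Joining S and T on E, C yields {(18, r, 28, 18, 35, m, 28), (18, r, 28, 18, 35, v, 7), (30, k, 1, 32, 25, z, 33), (30, k, 18, 9, 1, z, 33)}.
Selection B < 18: {(30, k, 1, 32, 25, z, 33)}
Keep only column(s) A, C, F, G, D: {(33, k, z, 25, 32)}
Set union of the two operands is {(1, t, y, 22, 22), (14, t, x, 19, 13), (17, s, b, 22, 29), (23, s, d, 10, 37), (24, q, b, 10, 21), (28, w, t, 32, 34), (33, k, z, 25, 32), (7, r, b, 27, 30)}.
Keep only column(s) G, A: {(10, 23), (10, 24), (19, 14), (22, 1), (22, 17), (25, 33), (27, 7), (32, 28)}

{(10, 23), (10, 24), (19, 14), (22, 1), (22, 17), (25, 33), (27, 7), (32, 28)}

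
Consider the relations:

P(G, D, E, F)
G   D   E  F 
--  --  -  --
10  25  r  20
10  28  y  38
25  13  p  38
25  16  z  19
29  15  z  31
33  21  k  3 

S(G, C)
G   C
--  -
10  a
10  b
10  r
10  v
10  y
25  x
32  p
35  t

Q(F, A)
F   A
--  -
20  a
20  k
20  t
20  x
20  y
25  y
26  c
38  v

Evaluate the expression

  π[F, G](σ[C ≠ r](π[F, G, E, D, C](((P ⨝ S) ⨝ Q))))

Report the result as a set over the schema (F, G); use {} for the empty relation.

Natural join on G: {(10, 25, r, 20, a), (10, 25, r, 20, b), (10, 25, r, 20, r), (10, 25, r, 20, v), (10, 25, r, 20, y), (10, 28, y, 38, a), (10, 28, y, 38, b), (10, 28, y, 38, r), (10, 28, y, 38, v), (10, 28, y, 38, y), (25, 13, p, 38, x), (25, 16, z, 19, x)}
Natural join on F: {(10, 25, r, 20, a, a), (10, 25, r, 20, a, k), (10, 25, r, 20, a, t), (10, 25, r, 20, a, x), (10, 25, r, 20, a, y), (10, 25, r, 20, b, a), (10, 25, r, 20, b, k), (10, 25, r, 20, b, t), (10, 25, r, 20, b, x), (10, 25, r, 20, b, y), (10, 25, r, 20, r, a), (10, 25, r, 20, r, k), (10, 25, r, 20, r, t), (10, 25, r, 20, r, x), (10, 25, r, 20, r, y), (10, 25, r, 20, v, a), (10, 25, r, 20, v, k), (10, 25, r, 20, v, t), (10, 25, r, 20, v, x), (10, 25, r, 20, v, y), (10, 25, r, 20, y, a), (10, 25, r, 20, y, k), (10, 25, r, 20, y, t), (10, 25, r, 20, y, x), (10, 25, r, 20, y, y), (10, 28, y, 38, a, v), (10, 28, y, 38, b, v), (10, 28, y, 38, r, v), (10, 28, y, 38, v, v), (10, 28, y, 38, y, v), (25, 13, p, 38, x, v)}
Keep only column(s) F, G, E, D, C (20 duplicate(s) eliminated): {(20, 10, r, 25, a), (20, 10, r, 25, b), (20, 10, r, 25, r), (20, 10, r, 25, v), (20, 10, r, 25, y), (38, 10, y, 28, a), (38, 10, y, 28, b), (38, 10, y, 28, r), (38, 10, y, 28, v), (38, 10, y, 28, y), (38, 25, p, 13, x)}
Apply σ_{C ≠ r}; surviving tuples: {(20, 10, r, 25, a), (20, 10, r, 25, b), (20, 10, r, 25, v), (20, 10, r, 25, y), (38, 10, y, 28, a), (38, 10, y, 28, b), (38, 10, y, 28, v), (38, 10, y, 28, y), (38, 25, p, 13, x)}
Keep only column(s) F, G (6 duplicate(s) eliminated): {(20, 10), (38, 10), (38, 25)}

{(20, 10), (38, 10), (38, 25)}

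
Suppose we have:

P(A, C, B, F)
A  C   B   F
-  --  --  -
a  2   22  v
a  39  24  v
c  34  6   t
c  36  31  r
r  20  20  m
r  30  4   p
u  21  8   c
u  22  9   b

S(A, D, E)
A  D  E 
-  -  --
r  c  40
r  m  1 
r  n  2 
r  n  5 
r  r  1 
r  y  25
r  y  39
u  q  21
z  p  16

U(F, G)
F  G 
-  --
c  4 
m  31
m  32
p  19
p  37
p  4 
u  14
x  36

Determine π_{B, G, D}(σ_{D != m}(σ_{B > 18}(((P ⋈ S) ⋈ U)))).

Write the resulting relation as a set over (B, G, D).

Joining P and S on A yields {(r, 20, 20, m, c, 40), (r, 20, 20, m, m, 1), (r, 20, 20, m, n, 2), (r, 20, 20, m, n, 5), (r, 20, 20, m, r, 1), (r, 20, 20, m, y, 25), (r, 20, 20, m, y, 39), (r, 30, 4, p, c, 40), (r, 30, 4, p, m, 1), (r, 30, 4, p, n, 2), (r, 30, 4, p, n, 5), (r, 30, 4, p, r, 1), (r, 30, 4, p, y, 25), (r, 30, 4, p, y, 39), (u, 21, 8, c, q, 21), (u, 22, 9, b, q, 21)}.
Joining (P ⋈ S) and U on F yields {(r, 20, 20, m, c, 40, 31), (r, 20, 20, m, c, 40, 32), (r, 20, 20, m, m, 1, 31), (r, 20, 20, m, m, 1, 32), (r, 20, 20, m, n, 2, 31), (r, 20, 20, m, n, 2, 32), (r, 20, 20, m, n, 5, 31), (r, 20, 20, m, n, 5, 32), (r, 20, 20, m, r, 1, 31), (r, 20, 20, m, r, 1, 32), (r, 20, 20, m, y, 25, 31), (r, 20, 20, m, y, 25, 32), (r, 20, 20, m, y, 39, 31), (r, 20, 20, m, y, 39, 32), (r, 30, 4, p, c, 40, 19), (r, 30, 4, p, c, 40, 37), (r, 30, 4, p, c, 40, 4), (r, 30, 4, p, m, 1, 19), (r, 30, 4, p, m, 1, 37), (r, 30, 4, p, m, 1, 4), (r, 30, 4, p, n, 2, 19), (r, 30, 4, p, n, 2, 37), (r, 30, 4, p, n, 2, 4), (r, 30, 4, p, n, 5, 19), (r, 30, 4, p, n, 5, 37), (r, 30, 4, p, n, 5, 4), (r, 30, 4, p, r, 1, 19), (r, 30, 4, p, r, 1, 37), (r, 30, 4, p, r, 1, 4), (r, 30, 4, p, y, 25, 19), (r, 30, 4, p, y, 25, 37), (r, 30, 4, p, y, 25, 4), (r, 30, 4, p, y, 39, 19), (r, 30, 4, p, y, 39, 37), (r, 30, 4, p, y, 39, 4), (u, 21, 8, c, q, 21, 4)}.
Filtering on B > 18 leaves {(r, 20, 20, m, c, 40, 31), (r, 20, 20, m, c, 40, 32), (r, 20, 20, m, m, 1, 31), (r, 20, 20, m, m, 1, 32), (r, 20, 20, m, n, 2, 31), (r, 20, 20, m, n, 2, 32), (r, 20, 20, m, n, 5, 31), (r, 20, 20, m, n, 5, 32), (r, 20, 20, m, r, 1, 31), (r, 20, 20, m, r, 1, 32), (r, 20, 20, m, y, 25, 31), (r, 20, 20, m, y, 25, 32), (r, 20, 20, m, y, 39, 31), (r, 20, 20, m, y, 39, 32)}.
Filtering on D != m leaves {(r, 20, 20, m, c, 40, 31), (r, 20, 20, m, c, 40, 32), (r, 20, 20, m, n, 2, 31), (r, 20, 20, m, n, 2, 32), (r, 20, 20, m, n, 5, 31), (r, 20, 20, m, n, 5, 32), (r, 20, 20, m, r, 1, 31), (r, 20, 20, m, r, 1, 32), (r, 20, 20, m, y, 25, 31), (r, 20, 20, m, y, 25, 32), (r, 20, 20, m, y, 39, 31), (r, 20, 20, m, y, 39, 32)}.
Keep only column(s) B, G, D (4 duplicate(s) eliminated): {(20, 31, c), (20, 31, n), (20, 31, r), (20, 31, y), (20, 32, c), (20, 32, n), (20, 32, r), (20, 32, y)}

{(20, 31, c), (20, 31, n), (20, 31, r), (20, 31, y), (20, 32, c), (20, 32, n), (20, 32, r), (20, 32, y)}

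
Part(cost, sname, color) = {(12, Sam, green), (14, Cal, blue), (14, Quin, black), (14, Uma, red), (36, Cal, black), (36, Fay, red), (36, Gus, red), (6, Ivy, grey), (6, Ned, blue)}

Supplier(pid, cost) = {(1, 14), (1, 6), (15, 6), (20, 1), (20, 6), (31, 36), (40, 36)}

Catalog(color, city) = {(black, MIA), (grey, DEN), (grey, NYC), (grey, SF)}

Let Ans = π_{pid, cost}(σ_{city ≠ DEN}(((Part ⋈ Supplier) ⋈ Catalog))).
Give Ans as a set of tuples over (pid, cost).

Natural join on cost: {(14, Cal, blue, 1), (14, Quin, black, 1), (14, Uma, red, 1), (36, Cal, black, 31), (36, Cal, black, 40), (36, Fay, red, 31), (36, Fay, red, 40), (36, Gus, red, 31), (36, Gus, red, 40), (6, Ivy, grey, 1), (6, Ivy, grey, 15), (6, Ivy, grey, 20), (6, Ned, blue, 1), (6, Ned, blue, 15), (6, Ned, blue, 20)}
Natural join on color: {(14, Quin, black, 1, MIA), (36, Cal, black, 31, MIA), (36, Cal, black, 40, MIA), (6, Ivy, grey, 1, DEN), (6, Ivy, grey, 1, NYC), (6, Ivy, grey, 1, SF), (6, Ivy, grey, 15, DEN), (6, Ivy, grey, 15, NYC), (6, Ivy, grey, 15, SF), (6, Ivy, grey, 20, DEN), (6, Ivy, grey, 20, NYC), (6, Ivy, grey, 20, SF)}
σ[city ≠ DEN]: keep tuples satisfying city ≠ DEN → {(14, Quin, black, 1, MIA), (36, Cal, black, 31, MIA), (36, Cal, black, 40, MIA), (6, Ivy, grey, 1, NYC), (6, Ivy, grey, 1, SF), (6, Ivy, grey, 15, NYC), (6, Ivy, grey, 15, SF), (6, Ivy, grey, 20, NYC), (6, Ivy, grey, 20, SF)}
π[pid, cost]: project onto (pid, cost) (3 duplicate(s) eliminated) → {(1, 14), (1, 6), (15, 6), (20, 6), (31, 36), (40, 36)}

{(1, 14), (1, 6), (15, 6), (20, 6), (31, 36), (40, 36)}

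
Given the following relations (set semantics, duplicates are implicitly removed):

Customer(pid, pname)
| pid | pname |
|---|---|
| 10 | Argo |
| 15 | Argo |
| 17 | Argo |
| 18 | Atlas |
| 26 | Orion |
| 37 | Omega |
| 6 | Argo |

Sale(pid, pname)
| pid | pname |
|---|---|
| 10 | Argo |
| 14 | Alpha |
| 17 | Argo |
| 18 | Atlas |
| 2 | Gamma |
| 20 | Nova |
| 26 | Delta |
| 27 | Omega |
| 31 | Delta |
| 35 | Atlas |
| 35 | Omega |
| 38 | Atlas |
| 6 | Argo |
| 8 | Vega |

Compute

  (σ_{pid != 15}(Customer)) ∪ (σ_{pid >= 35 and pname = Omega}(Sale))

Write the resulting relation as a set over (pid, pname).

Filtering on pid != 15 leaves {(10, Argo), (17, Argo), (18, Atlas), (26, Orion), (37, Omega), (6, Argo)}.
Filtering on pid >= 35 and pname = Omega leaves {(35, Omega)}.
Taking the union: {(10, Argo), (17, Argo), (18, Atlas), (26, Orion), (35, Omega), (37, Omega), (6, Argo)}

{(10, Argo), (17, Argo), (18, Atlas), (26, Orion), (35, Omega), (37, Omega), (6, Argo)}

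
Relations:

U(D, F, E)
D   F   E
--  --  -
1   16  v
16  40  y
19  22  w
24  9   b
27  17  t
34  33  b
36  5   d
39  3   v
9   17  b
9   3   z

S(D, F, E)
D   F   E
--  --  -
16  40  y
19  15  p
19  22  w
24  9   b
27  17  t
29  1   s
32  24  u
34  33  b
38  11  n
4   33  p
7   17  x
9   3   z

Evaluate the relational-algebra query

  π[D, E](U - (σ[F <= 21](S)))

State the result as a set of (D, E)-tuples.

Filtering on F <= 21 leaves {(19, 15, p), (24, 9, b), (27, 17, t), (29, 1, s), (38, 11, n), (7, 17, x), (9, 3, z)}.
Taking the difference: {(1, 16, v), (16, 40, y), (19, 22, w), (34, 33, b), (36, 5, d), (39, 3, v), (9, 17, b)}
π_{D, E} gives {(1, v), (16, y), (19, w), (34, b), (36, d), (39, v), (9, b)}.

{(1, v), (16, y), (19, w), (34, b), (36, d), (39, v), (9, b)}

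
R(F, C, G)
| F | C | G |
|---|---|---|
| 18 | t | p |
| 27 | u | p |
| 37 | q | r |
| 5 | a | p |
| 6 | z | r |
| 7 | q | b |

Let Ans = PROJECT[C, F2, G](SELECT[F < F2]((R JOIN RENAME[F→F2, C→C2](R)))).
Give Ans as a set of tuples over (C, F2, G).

ρ[F→F2, C→C2]: schema becomes (F2, C2, G); tuples unchanged.
Natural join on G: {(18, t, p, 18, t), (18, t, p, 27, u), (18, t, p, 5, a), (27, u, p, 18, t), (27, u, p, 27, u), (27, u, p, 5, a), (37, q, r, 37, q), (37, q, r, 6, z), (5, a, p, 18, t), (5, a, p, 27, u), (5, a, p, 5, a), (6, z, r, 37, q), (6, z, r, 6, z), (7, q, b, 7, q)}
Selection F < F2: {(18, t, p, 27, u), (5, a, p, 18, t), (5, a, p, 27, u), (6, z, r, 37, q)}
Projecting to C, F2, G: {(a, 18, p), (a, 27, p), (t, 27, p), (z, 37, r)}

{(a, 18, p), (a, 27, p), (t, 27, p), (z, 37, r)}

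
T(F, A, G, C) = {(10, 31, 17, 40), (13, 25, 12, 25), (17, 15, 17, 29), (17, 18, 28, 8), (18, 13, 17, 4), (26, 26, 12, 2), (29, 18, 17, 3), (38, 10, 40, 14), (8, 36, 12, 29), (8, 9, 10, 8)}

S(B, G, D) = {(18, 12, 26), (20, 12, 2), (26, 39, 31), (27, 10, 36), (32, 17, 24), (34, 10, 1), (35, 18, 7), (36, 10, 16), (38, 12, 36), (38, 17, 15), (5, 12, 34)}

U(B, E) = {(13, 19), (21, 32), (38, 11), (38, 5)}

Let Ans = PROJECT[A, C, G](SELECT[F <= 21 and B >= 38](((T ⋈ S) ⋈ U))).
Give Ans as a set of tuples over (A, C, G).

Natural join on G: {(10, 31, 17, 40, 32, 24), (10, 31, 17, 40, 38, 15), (13, 25, 12, 25, 18, 26), (13, 25, 12, 25, 20, 2), (13, 25, 12, 25, 38, 36), (13, 25, 12, 25, 5, 34), (17, 15, 17, 29, 32, 24), (17, 15, 17, 29, 38, 15), (18, 13, 17, 4, 32, 24), (18, 13, 17, 4, 38, 15), (26, 26, 12, 2, 18, 26), (26, 26, 12, 2, 20, 2), (26, 26, 12, 2, 38, 36), (26, 26, 12, 2, 5, 34), (29, 18, 17, 3, 32, 24), (29, 18, 17, 3, 38, 15), (8, 36, 12, 29, 18, 26), (8, 36, 12, 29, 20, 2), (8, 36, 12, 29, 38, 36), (8, 36, 12, 29, 5, 34), (8, 9, 10, 8, 27, 36), (8, 9, 10, 8, 34, 1), (8, 9, 10, 8, 36, 16)}
Natural join on B: {(10, 31, 17, 40, 38, 15, 11), (10, 31, 17, 40, 38, 15, 5), (13, 25, 12, 25, 38, 36, 11), (13, 25, 12, 25, 38, 36, 5), (17, 15, 17, 29, 38, 15, 11), (17, 15, 17, 29, 38, 15, 5), (18, 13, 17, 4, 38, 15, 11), (18, 13, 17, 4, 38, 15, 5), (26, 26, 12, 2, 38, 36, 11), (26, 26, 12, 2, 38, 36, 5), (29, 18, 17, 3, 38, 15, 11), (29, 18, 17, 3, 38, 15, 5), (8, 36, 12, 29, 38, 36, 11), (8, 36, 12, 29, 38, 36, 5)}
σ[F <= 21 and B >= 38]: keep tuples satisfying F <= 21 and B >= 38 → {(10, 31, 17, 40, 38, 15, 11), (10, 31, 17, 40, 38, 15, 5), (13, 25, 12, 25, 38, 36, 11), (13, 25, 12, 25, 38, 36, 5), (17, 15, 17, 29, 38, 15, 11), (17, 15, 17, 29, 38, 15, 5), (18, 13, 17, 4, 38, 15, 11), (18, 13, 17, 4, 38, 15, 5), (8, 36, 12, 29, 38, 36, 11), (8, 36, 12, 29, 38, 36, 5)}
π[A, C, G]: project onto (A, C, G) (5 duplicate(s) eliminated) → {(13, 4, 17), (15, 29, 17), (25, 25, 12), (31, 40, 17), (36, 29, 12)}

{(13, 4, 17), (15, 29, 17), (25, 25, 12), (31, 40, 17), (36, 29, 12)}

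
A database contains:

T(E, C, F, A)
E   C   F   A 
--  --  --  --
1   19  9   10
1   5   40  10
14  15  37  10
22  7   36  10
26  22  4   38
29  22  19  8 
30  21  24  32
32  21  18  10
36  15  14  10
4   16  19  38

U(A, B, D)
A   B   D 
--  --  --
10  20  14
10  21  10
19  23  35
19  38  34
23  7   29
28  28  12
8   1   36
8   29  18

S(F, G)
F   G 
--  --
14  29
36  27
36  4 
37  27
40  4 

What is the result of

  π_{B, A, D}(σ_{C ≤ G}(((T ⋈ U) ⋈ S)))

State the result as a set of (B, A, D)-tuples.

{(20, 10, 14), (21, 10, 10)}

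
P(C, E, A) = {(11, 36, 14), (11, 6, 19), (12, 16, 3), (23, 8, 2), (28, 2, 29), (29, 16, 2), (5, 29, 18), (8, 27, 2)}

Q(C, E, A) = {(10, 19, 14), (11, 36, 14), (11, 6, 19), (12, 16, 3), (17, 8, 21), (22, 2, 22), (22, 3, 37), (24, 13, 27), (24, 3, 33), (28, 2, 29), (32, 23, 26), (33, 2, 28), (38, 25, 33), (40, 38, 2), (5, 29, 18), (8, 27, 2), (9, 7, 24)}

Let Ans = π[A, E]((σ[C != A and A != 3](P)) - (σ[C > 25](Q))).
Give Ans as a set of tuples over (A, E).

Filtering on C != A and A != 3 leaves {(11, 36, 14), (11, 6, 19), (23, 8, 2), (28, 2, 29), (29, 16, 2), (5, 29, 18), (8, 27, 2)}.
Filtering on C > 25 leaves {(28, 2, 29), (32, 23, 26), (33, 2, 28), (38, 25, 33), (40, 38, 2)}.
Set difference of the two operands is {(11, 36, 14), (11, 6, 19), (23, 8, 2), (29, 16, 2), (5, 29, 18), (8, 27, 2)}.
Projecting to A, E: {(14, 36), (18, 29), (19, 6), (2, 16), (2, 27), (2, 8)}

{(14, 36), (18, 29), (19, 6), (2, 16), (2, 27), (2, 8)}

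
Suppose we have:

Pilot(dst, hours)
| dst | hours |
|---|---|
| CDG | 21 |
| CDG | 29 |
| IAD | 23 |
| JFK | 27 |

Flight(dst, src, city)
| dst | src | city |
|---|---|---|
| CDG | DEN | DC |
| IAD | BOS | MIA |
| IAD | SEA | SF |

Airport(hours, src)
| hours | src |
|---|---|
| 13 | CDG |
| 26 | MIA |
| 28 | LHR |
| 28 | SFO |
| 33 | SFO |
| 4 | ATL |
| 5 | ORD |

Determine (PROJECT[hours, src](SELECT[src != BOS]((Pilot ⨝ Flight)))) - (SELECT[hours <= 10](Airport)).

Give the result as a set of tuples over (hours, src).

{(21, DEN), (23, SEA), (29, DEN)}

Joining Pilot and Flight on dst yields {(CDG, 21, DEN, DC), (CDG, 29, DEN, DC), (IAD, 23, BOS, MIA), (IAD, 23, SEA, SF)}.
Selection src != BOS: {(CDG, 21, DEN, DC), (CDG, 29, DEN, DC), (IAD, 23, SEA, SF)}
Projecting to hours, src: {(21, DEN), (23, SEA), (29, DEN)}
Selection hours <= 10: {(4, ATL), (5, ORD)}
Difference: {(21, DEN), (23, SEA), (29, DEN)} with {(4, ATL), (5, ORD)} → {(21, DEN), (23, SEA), (29, DEN)}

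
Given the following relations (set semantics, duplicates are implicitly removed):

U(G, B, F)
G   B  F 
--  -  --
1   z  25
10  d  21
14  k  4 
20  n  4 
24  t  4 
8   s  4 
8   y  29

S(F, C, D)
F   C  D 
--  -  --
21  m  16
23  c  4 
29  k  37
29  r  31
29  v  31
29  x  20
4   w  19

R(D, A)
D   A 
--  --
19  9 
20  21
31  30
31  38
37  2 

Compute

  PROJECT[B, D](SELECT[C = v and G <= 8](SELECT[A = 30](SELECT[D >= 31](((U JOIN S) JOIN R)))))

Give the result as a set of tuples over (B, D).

{(y, 31)}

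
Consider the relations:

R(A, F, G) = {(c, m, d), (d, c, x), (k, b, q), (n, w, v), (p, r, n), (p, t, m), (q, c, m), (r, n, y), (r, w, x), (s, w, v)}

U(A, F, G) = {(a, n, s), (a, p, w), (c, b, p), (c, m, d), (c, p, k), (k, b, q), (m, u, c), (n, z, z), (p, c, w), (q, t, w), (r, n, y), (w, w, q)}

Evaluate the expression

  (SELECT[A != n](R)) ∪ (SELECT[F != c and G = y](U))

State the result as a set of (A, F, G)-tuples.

{(c, m, d), (d, c, x), (k, b, q), (p, r, n), (p, t, m), (q, c, m), (r, n, y), (r, w, x), (s, w, v)}

Filtering on A != n leaves {(c, m, d), (d, c, x), (k, b, q), (p, r, n), (p, t, m), (q, c, m), (r, n, y), (r, w, x), (s, w, v)}.
Filtering on F != c and G = y leaves {(r, n, y)}.
Taking the union: {(c, m, d), (d, c, x), (k, b, q), (p, r, n), (p, t, m), (q, c, m), (r, n, y), (r, w, x), (s, w, v)}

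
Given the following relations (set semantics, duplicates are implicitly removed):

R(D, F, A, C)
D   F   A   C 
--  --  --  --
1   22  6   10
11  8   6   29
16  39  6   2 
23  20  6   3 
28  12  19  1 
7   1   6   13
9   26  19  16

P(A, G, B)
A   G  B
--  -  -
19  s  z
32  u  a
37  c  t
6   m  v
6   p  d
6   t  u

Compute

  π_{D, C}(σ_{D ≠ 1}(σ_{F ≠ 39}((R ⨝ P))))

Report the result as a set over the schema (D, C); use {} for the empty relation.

Joining R and P on A yields {(1, 22, 6, 10, m, v), (1, 22, 6, 10, p, d), (1, 22, 6, 10, t, u), (11, 8, 6, 29, m, v), (11, 8, 6, 29, p, d), (11, 8, 6, 29, t, u), (16, 39, 6, 2, m, v), (16, 39, 6, 2, p, d), (16, 39, 6, 2, t, u), (23, 20, 6, 3, m, v), (23, 20, 6, 3, p, d), (23, 20, 6, 3, t, u), (28, 12, 19, 1, s, z), (7, 1, 6, 13, m, v), (7, 1, 6, 13, p, d), (7, 1, 6, 13, t, u), (9, 26, 19, 16, s, z)}.
Selection F ≠ 39: {(1, 22, 6, 10, m, v), (1, 22, 6, 10, p, d), (1, 22, 6, 10, t, u), (11, 8, 6, 29, m, v), (11, 8, 6, 29, p, d), (11, 8, 6, 29, t, u), (23, 20, 6, 3, m, v), (23, 20, 6, 3, p, d), (23, 20, 6, 3, t, u), (28, 12, 19, 1, s, z), (7, 1, 6, 13, m, v), (7, 1, 6, 13, p, d), (7, 1, 6, 13, t, u), (9, 26, 19, 16, s, z)}
Selection D ≠ 1: {(11, 8, 6, 29, m, v), (11, 8, 6, 29, p, d), (11, 8, 6, 29, t, u), (23, 20, 6, 3, m, v), (23, 20, 6, 3, p, d), (23, 20, 6, 3, t, u), (28, 12, 19, 1, s, z), (7, 1, 6, 13, m, v), (7, 1, 6, 13, p, d), (7, 1, 6, 13, t, u), (9, 26, 19, 16, s, z)}
π[D, C]: project onto (D, C) (6 duplicate(s) eliminated) → {(11, 29), (23, 3), (28, 1), (7, 13), (9, 16)}

{(11, 29), (23, 3), (28, 1), (7, 13), (9, 16)}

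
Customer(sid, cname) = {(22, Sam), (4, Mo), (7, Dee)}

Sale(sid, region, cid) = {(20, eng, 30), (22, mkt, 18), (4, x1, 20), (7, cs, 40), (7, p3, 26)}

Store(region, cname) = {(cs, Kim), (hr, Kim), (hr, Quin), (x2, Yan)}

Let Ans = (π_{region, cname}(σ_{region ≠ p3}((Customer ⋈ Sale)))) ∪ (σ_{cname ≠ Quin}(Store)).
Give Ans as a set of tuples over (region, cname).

{(cs, Dee), (cs, Kim), (hr, Kim), (mkt, Sam), (x1, Mo), (x2, Yan)}

Natural join on sid: {(22, Sam, mkt, 18), (4, Mo, x1, 20), (7, Dee, cs, 40), (7, Dee, p3, 26)}
Apply σ_{region ≠ p3}; surviving tuples: {(22, Sam, mkt, 18), (4, Mo, x1, 20), (7, Dee, cs, 40)}
π[region, cname]: project onto (region, cname) → {(cs, Dee), (mkt, Sam), (x1, Mo)}
Apply σ_{cname ≠ Quin}; surviving tuples: {(cs, Kim), (hr, Kim), (x2, Yan)}
Set union of the two operands is {(cs, Dee), (cs, Kim), (hr, Kim), (mkt, Sam), (x1, Mo), (x2, Yan)}.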